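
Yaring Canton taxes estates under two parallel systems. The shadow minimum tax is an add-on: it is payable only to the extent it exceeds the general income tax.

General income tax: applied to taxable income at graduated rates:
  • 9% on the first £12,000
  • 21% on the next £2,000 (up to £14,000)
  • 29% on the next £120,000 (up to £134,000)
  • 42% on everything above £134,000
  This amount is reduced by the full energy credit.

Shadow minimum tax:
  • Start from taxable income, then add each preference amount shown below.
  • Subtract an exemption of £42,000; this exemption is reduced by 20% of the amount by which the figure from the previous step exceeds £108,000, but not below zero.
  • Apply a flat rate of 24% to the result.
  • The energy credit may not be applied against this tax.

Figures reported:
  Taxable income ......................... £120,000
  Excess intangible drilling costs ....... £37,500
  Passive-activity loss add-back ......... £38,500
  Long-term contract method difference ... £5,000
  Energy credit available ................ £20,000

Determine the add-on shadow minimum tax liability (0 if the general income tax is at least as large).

£30,384

Shadow minimum tax:
  Adjusted income: £120,000 + £37,500 + £38,500 + £5,000 = £201,000
  Exemption: £42,000 − 20% × (£201,000 − £108,000) = £42,000 − £18,600 = £23,400
  Base: £201,000 − £23,400 = £177,600
  £177,600 × 24% = £42,624

General income tax:
  £12,000 × 9% = £1,080
  £2,000 × 21% = £420
  £106,000 × 29% = £30,740
  → £32,240
  Less energy credit £20,000 → £12,240

Excess of shadow minimum tax over general income tax: £42,624 − £12,240 = £30,384.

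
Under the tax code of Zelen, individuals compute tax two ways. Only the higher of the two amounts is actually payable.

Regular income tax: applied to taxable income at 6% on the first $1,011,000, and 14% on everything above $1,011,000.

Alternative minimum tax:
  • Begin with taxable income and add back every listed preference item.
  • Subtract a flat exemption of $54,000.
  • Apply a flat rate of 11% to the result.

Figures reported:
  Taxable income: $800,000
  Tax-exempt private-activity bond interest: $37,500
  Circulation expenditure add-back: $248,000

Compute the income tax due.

$113,465

Regular income tax:
  $800,000 × 6% = $48,000

Alternative minimum tax:
  Adjusted income: $800,000 + $37,500 + $248,000 = $1,085,500
  Less exemption $54,000 → base $1,031,500
  $1,031,500 × 11% = $113,465

$113,465 > $48,000, so the alternative minimum tax is the binding amount.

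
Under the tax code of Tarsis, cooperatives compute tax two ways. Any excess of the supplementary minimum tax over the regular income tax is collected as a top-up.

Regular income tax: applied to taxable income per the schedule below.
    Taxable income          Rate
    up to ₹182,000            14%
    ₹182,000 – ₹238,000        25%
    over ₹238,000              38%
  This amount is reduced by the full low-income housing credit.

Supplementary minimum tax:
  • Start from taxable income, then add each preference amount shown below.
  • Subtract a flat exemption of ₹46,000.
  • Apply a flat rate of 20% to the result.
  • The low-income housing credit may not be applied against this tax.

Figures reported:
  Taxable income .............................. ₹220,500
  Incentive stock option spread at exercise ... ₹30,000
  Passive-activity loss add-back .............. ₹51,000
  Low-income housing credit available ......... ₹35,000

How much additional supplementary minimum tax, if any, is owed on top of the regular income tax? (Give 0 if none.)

Regular income tax:
  ₹182,000 × 14% = ₹25,480
  ₹38,500 × 25% = ₹9,625
  → ₹35,105
  Less low-income housing credit ₹35,000 → ₹105

Supplementary minimum tax:
  Adjusted income: ₹220,500 + ₹30,000 + ₹51,000 = ₹301,500
  Less exemption ₹46,000 → base ₹255,500
  ₹255,500 × 20% = ₹51,100

Excess of supplementary minimum tax over regular income tax: ₹51,100 − ₹105 = ₹50,995.

₹50,995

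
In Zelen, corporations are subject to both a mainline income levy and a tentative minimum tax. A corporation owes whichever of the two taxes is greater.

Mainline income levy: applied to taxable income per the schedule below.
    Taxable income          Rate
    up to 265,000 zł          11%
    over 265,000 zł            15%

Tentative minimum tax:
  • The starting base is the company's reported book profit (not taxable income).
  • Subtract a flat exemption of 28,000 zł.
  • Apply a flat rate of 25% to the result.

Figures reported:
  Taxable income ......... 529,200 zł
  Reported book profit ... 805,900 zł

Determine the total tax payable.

Tentative minimum tax:
  Base (reported book profit): 805,900 zł
  Less exemption 28,000 zł → base 777,900 zł
  777,900 zł × 25% = 194,475 zł

Mainline income levy:
  265,000 zł × 11% = 29,150 zł
  264,200 zł × 15% = 39,630 zł
  → 68,780 zł

194,475 zł > 68,780 zł, so the tentative minimum tax is the binding amount.

194,475 zł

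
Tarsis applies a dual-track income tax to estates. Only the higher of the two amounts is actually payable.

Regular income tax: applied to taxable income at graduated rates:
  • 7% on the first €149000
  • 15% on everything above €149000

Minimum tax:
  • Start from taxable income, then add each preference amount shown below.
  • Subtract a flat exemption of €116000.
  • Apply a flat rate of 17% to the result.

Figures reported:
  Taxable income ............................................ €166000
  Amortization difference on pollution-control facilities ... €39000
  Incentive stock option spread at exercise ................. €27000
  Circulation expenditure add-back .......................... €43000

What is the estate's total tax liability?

€27030

Regular income tax:
  €149000 × 7% = €10430
  €17000 × 15% = €2550
  → €12980

Minimum tax:
  Adjusted income: €166000 + €39000 + €27000 + €43000 = €275000
  Less exemption €116000 → base €159000
  €159000 × 17% = €27030

€27030 > €12980, so the minimum tax is the binding amount.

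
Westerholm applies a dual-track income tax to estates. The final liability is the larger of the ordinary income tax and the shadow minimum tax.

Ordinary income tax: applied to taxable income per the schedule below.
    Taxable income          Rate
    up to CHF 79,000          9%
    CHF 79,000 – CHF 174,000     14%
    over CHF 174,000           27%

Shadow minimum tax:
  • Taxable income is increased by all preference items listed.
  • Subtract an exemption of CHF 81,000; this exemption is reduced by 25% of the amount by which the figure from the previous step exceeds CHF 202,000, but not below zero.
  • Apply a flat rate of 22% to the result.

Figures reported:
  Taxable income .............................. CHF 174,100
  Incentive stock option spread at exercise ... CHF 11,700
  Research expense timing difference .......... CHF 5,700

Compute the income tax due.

Shadow minimum tax:
  Adjusted income: CHF 174,100 + CHF 11,700 + CHF 5,700 = CHF 191,500
  Exemption: CHF 191,500 ≤ CHF 202,000, so full CHF 81,000 applies
  Base: CHF 191,500 − CHF 81,000 = CHF 110,500
  CHF 110,500 × 22% = CHF 24,310

Ordinary income tax:
  CHF 79,000 × 9% = CHF 7,110
  CHF 95,000 × 14% = CHF 13,300
  CHF 100 × 27% = CHF 27
  → CHF 20,437

CHF 24,310 > CHF 20,437, so the shadow minimum tax is the binding amount.

CHF 24,310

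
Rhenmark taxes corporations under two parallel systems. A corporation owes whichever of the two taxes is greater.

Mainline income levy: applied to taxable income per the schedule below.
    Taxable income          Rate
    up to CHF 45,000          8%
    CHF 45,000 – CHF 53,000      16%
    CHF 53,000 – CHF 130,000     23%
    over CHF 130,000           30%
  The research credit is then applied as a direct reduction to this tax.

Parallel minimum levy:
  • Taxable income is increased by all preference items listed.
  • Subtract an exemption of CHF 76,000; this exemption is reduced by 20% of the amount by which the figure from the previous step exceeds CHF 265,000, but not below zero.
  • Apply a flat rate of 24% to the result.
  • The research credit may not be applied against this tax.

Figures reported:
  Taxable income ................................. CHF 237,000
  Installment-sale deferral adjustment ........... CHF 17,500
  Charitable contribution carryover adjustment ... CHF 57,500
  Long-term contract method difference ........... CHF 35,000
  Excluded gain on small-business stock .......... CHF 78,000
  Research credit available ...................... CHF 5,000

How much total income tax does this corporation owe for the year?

Parallel minimum levy:
  Adjusted income: CHF 237,000 + CHF 17,500 + CHF 57,500 + CHF 35,000 + CHF 78,000 = CHF 425,000
  Exemption: CHF 76,000 − 20% × (CHF 425,000 − CHF 265,000) = CHF 76,000 − CHF 32,000 = CHF 44,000
  Base: CHF 425,000 − CHF 44,000 = CHF 381,000
  CHF 381,000 × 24% = CHF 91,440

Mainline income levy:
  CHF 45,000 × 8% = CHF 3,600
  CHF 8,000 × 16% = CHF 1,280
  CHF 77,000 × 23% = CHF 17,710
  CHF 107,000 × 30% = CHF 32,100
  → CHF 54,690
  Less research credit CHF 5,000 → CHF 49,690

CHF 91,440 > CHF 49,690, so the parallel minimum levy is the binding amount.

CHF 91,440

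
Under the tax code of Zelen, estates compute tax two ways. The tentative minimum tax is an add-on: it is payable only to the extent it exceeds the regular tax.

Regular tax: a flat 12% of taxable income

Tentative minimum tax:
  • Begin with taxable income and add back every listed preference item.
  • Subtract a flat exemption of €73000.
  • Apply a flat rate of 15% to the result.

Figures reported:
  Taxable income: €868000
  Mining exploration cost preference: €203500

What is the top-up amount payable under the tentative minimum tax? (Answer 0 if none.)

€45615

Tentative minimum tax:
  Adjusted income: €868000 + €203500 = €1071500
  Less exemption €73000 → base €998500
  €998500 × 15% = €149775

Regular tax:
  €868000 × 12% = €104160

Excess of tentative minimum tax over regular tax: €149775 − €104160 = €45615.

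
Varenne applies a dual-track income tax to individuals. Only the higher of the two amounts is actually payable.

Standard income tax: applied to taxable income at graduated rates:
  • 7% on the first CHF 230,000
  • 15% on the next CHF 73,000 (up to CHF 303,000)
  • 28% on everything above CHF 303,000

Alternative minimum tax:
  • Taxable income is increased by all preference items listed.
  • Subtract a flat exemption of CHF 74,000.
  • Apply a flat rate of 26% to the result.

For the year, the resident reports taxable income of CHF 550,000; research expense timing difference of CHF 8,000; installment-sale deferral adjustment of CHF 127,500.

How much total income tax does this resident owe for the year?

Alternative minimum tax:
  Adjusted income: CHF 550,000 + CHF 8,000 + CHF 127,500 = CHF 685,500
  Less exemption CHF 74,000 → base CHF 611,500
  CHF 611,500 × 26% = CHF 158,990

Standard income tax:
  CHF 230,000 × 7% = CHF 16,100
  CHF 73,000 × 15% = CHF 10,950
  CHF 247,000 × 28% = CHF 69,160
  → CHF 96,210

CHF 158,990 > CHF 96,210, so the alternative minimum tax is the binding amount.

CHF 158,990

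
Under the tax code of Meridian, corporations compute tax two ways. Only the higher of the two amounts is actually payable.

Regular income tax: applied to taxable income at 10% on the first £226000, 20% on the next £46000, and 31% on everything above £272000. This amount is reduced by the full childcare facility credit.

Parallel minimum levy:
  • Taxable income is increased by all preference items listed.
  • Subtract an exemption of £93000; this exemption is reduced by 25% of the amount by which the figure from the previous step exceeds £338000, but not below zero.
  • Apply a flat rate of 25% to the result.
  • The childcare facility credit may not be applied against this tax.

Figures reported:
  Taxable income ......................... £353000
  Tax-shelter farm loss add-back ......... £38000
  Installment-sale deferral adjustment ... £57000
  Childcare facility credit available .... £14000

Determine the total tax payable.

Regular income tax:
  £226000 × 10% = £22600
  £46000 × 20% = £9200
  £81000 × 31% = £25110
  → £56910
  Less childcare facility credit £14000 → £42910

Parallel minimum levy:
  Adjusted income: £353000 + £38000 + £57000 = £448000
  Exemption: £93000 − 25% × (£448000 − £338000) = £93000 − £27500 = £65500
  Base: £448000 − £65500 = £382500
  £382500 × 25% = £95625

£95625 > £42910, so the parallel minimum levy is the binding amount.

£95625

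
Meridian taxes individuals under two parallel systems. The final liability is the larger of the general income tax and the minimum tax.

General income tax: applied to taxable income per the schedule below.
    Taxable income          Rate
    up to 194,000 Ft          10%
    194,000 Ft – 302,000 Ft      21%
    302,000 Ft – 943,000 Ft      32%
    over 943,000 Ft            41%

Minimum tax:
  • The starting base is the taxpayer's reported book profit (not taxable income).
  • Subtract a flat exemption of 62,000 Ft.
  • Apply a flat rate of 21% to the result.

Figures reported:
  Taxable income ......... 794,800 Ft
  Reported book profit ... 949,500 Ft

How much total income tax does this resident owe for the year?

Minimum tax:
  Base (reported book profit): 949,500 Ft
  Less exemption 62,000 Ft → base 887,500 Ft
  887,500 Ft × 21% = 186,375 Ft

General income tax:
  194,000 Ft × 10% = 19,400 Ft
  108,000 Ft × 21% = 22,680 Ft
  492,800 Ft × 32% = 157,696 Ft
  → 199,776 Ft

199,776 Ft > 186,375 Ft, so the general income tax governs.

199,776 Ft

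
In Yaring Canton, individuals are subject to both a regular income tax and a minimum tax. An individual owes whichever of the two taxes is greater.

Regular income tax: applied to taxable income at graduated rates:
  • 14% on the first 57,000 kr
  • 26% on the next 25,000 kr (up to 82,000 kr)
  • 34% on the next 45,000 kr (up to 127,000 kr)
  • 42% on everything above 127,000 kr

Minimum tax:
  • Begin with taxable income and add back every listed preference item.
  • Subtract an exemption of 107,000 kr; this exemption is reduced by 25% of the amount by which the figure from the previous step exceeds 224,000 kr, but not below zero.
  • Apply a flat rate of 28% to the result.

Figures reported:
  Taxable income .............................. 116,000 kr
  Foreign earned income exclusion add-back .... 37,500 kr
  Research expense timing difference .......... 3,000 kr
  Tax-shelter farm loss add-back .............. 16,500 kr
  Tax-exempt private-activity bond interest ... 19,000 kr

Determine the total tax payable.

Regular income tax:
  57,000 kr × 14% = 7,980 kr
  25,000 kr × 26% = 6,500 kr
  34,000 kr × 34% = 11,560 kr
  → 26,040 kr

Minimum tax:
  Adjusted income: 116,000 kr + 37,500 kr + 3,000 kr + 16,500 kr + 19,000 kr = 192,000 kr
  Exemption: 192,000 kr ≤ 224,000 kr, so full 107,000 kr applies
  Base: 192,000 kr − 107,000 kr = 85,000 kr
  85,000 kr × 28% = 23,800 kr

26,040 kr > 23,800 kr, so the regular income tax governs.

26,040 kr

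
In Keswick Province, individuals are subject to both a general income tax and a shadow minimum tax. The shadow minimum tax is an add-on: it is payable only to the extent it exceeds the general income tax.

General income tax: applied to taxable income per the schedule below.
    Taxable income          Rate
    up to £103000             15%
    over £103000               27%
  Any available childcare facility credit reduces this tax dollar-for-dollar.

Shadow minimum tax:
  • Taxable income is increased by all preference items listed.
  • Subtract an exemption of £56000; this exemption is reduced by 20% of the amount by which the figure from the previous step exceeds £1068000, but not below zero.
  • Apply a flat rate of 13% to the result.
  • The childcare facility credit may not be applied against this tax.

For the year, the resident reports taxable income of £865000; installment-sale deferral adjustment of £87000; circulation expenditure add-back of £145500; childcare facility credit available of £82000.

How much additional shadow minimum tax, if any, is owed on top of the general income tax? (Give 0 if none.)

£0

General income tax:
  £103000 × 15% = £15450
  £762000 × 27% = £205740
  → £221190
  Less childcare facility credit £82000 → £139190

Shadow minimum tax:
  Adjusted income: £865000 + £87000 + £145500 = £1097500
  Exemption: £56000 − 20% × (£1097500 − £1068000) = £56000 − £5900 = £50100
  Base: £1097500 − £50100 = £1047400
  £1047400 × 13% = £136162

£136162 ≤ £139190, so no add-on is due.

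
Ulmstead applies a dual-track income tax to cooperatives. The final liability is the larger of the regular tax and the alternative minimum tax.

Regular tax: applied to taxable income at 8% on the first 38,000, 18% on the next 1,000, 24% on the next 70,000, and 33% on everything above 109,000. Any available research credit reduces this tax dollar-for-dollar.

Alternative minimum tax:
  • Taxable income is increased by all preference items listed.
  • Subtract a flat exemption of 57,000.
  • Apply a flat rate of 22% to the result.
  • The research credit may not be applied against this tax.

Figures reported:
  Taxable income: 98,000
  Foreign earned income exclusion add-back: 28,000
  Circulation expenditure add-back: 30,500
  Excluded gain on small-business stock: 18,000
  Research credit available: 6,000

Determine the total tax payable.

25,850

Alternative minimum tax:
  Adjusted income: 98,000 + 28,000 + 30,500 + 18,000 = 174,500
  Less exemption 57,000 → base 117,500
  117,500 × 22% = 25,850

Regular tax:
  38,000 × 8% = 3,040
  1,000 × 18% = 180
  59,000 × 24% = 14,160
  → 17,380
  Less research credit 6,000 → 11,380

25,850 > 11,380, so the alternative minimum tax is the binding amount.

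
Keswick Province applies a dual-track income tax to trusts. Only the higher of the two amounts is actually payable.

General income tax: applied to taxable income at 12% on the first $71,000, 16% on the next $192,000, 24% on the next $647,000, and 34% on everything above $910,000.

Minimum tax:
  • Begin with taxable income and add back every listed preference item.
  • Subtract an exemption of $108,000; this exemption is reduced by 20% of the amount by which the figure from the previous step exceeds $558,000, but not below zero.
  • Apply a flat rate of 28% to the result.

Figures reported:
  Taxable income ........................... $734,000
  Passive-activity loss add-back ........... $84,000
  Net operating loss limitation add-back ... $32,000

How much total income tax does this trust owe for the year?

Minimum tax:
  Adjusted income: $734,000 + $84,000 + $32,000 = $850,000
  Exemption: $108,000 − 20% × ($850,000 − $558,000) = $108,000 − $58,400 = $49,600
  Base: $850,000 − $49,600 = $800,400
  $800,400 × 28% = $224,112

General income tax:
  $71,000 × 12% = $8,520
  $192,000 × 16% = $30,720
  $471,000 × 24% = $113,040
  → $152,280

$224,112 > $152,280, so the minimum tax is the binding amount.

$224,112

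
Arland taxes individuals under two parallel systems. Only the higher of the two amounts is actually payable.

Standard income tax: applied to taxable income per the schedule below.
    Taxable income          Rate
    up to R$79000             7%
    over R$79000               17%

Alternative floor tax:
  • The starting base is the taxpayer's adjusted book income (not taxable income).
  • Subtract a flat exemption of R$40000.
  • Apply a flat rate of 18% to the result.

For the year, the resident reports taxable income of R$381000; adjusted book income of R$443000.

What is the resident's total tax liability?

R$72540

Alternative floor tax:
  Base (adjusted book income): R$443000
  Less exemption R$40000 → base R$403000
  R$403000 × 18% = R$72540

Standard income tax:
  R$79000 × 7% = R$5530
  R$302000 × 17% = R$51340
  → R$56870

R$72540 > R$56870, so the alternative floor tax is the binding amount.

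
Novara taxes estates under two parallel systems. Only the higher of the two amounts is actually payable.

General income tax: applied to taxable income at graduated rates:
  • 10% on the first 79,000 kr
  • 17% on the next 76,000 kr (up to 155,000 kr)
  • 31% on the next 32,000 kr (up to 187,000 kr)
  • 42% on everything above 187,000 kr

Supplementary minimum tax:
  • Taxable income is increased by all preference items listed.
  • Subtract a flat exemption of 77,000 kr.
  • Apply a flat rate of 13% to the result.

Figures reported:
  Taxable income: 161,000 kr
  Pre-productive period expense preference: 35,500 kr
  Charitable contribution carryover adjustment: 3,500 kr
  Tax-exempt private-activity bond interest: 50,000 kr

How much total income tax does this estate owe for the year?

22,680 kr

Supplementary minimum tax:
  Adjusted income: 161,000 kr + 35,500 kr + 3,500 kr + 50,000 kr = 250,000 kr
  Less exemption 77,000 kr → base 173,000 kr
  173,000 kr × 13% = 22,490 kr

General income tax:
  79,000 kr × 10% = 7,900 kr
  76,000 kr × 17% = 12,920 kr
  6,000 kr × 31% = 1,860 kr
  → 22,680 kr

22,680 kr > 22,490 kr, so the general income tax governs.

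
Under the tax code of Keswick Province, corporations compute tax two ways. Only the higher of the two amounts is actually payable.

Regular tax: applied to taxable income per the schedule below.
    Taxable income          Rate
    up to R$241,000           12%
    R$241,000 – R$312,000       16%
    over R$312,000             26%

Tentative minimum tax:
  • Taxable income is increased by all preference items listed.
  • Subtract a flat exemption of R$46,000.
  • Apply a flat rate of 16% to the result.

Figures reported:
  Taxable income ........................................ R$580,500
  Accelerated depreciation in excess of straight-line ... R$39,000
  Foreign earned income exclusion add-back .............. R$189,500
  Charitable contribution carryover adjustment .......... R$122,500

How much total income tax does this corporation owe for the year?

Tentative minimum tax:
  Adjusted income: R$580,500 + R$39,000 + R$189,500 + R$122,500 = R$931,500
  Less exemption R$46,000 → base R$885,500
  R$885,500 × 16% = R$141,680

Regular tax:
  R$241,000 × 12% = R$28,920
  R$71,000 × 16% = R$11,360
  R$268,500 × 26% = R$69,810
  → R$110,090

R$141,680 > R$110,090, so the tentative minimum tax is the binding amount.

R$141,680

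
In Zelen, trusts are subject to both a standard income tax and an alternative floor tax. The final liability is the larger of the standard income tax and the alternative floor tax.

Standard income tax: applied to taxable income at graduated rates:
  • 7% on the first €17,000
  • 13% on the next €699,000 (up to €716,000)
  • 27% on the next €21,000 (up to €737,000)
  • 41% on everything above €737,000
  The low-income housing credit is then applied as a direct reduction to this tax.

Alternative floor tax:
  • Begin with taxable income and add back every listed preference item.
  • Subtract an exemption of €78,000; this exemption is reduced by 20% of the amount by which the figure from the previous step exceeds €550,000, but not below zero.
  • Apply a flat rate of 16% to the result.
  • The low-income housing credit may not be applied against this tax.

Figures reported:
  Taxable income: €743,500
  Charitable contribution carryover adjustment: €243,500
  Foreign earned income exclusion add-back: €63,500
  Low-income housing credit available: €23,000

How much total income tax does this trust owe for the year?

€168,080

Alternative floor tax:
  Adjusted income: €743,500 + €243,500 + €63,500 = €1,050,500
  Exemption: 20% × (€1,050,500 − €550,000) = €100,100 ≥ €78,000, so the exemption is fully phased out
  Base: €1,050,500 − €0 = €1,050,500
  €1,050,500 × 16% = €168,080

Standard income tax:
  €17,000 × 7% = €1,190
  €699,000 × 13% = €90,870
  €21,000 × 27% = €5,670
  €6,500 × 41% = €2,665
  → €100,395
  Less low-income housing credit €23,000 → €77,395

€168,080 > €77,395, so the alternative floor tax is the binding amount.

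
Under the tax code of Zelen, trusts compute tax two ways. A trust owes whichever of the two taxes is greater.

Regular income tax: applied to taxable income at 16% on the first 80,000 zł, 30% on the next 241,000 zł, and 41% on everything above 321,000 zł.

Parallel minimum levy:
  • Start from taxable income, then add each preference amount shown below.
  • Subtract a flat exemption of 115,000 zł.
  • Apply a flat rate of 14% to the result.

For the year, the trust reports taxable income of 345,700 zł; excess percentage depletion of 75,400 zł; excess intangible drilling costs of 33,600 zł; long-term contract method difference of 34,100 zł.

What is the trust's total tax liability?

Parallel minimum levy:
  Adjusted income: 345,700 zł + 75,400 zł + 33,600 zł + 34,100 zł = 488,800 zł
  Less exemption 115,000 zł → base 373,800 zł
  373,800 zł × 14% = 52,332 zł

Regular income tax:
  80,000 zł × 16% = 12,800 zł
  241,000 zł × 30% = 72,300 zł
  24,700 zł × 41% = 10,127 zł
  → 95,227 zł

95,227 zł > 52,332 zł, so the regular income tax governs.

95,227 zł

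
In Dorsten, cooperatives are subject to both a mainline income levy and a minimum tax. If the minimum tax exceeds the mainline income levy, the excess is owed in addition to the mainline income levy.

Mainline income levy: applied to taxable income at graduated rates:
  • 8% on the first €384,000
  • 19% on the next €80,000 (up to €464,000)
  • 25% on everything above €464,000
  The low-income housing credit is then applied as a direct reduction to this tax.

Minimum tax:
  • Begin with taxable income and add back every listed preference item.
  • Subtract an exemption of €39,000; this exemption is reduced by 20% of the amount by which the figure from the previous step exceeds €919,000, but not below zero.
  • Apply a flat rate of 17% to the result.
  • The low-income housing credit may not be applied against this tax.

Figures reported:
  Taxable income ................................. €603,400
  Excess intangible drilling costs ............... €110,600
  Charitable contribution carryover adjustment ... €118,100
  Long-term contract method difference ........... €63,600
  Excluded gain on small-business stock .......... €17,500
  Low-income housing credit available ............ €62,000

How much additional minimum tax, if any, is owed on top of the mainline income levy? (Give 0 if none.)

€129,844

Minimum tax:
  Adjusted income: €603,400 + €110,600 + €118,100 + €63,600 + €17,500 = €913,200
  Exemption: €913,200 ≤ €919,000, so full €39,000 applies
  Base: €913,200 − €39,000 = €874,200
  €874,200 × 17% = €148,614

Mainline income levy:
  €384,000 × 8% = €30,720
  €80,000 × 19% = €15,200
  €139,400 × 25% = €34,850
  → €80,770
  Less low-income housing credit €62,000 → €18,770

Excess of minimum tax over mainline income levy: €148,614 − €18,770 = €129,844.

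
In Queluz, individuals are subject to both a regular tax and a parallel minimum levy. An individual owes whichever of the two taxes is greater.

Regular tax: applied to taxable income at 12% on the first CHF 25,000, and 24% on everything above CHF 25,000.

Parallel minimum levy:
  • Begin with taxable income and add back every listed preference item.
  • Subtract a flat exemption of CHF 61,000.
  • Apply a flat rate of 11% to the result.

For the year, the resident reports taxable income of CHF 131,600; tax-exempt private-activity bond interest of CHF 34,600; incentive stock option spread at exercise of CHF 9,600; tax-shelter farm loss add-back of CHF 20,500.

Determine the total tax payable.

Parallel minimum levy:
  Adjusted income: CHF 131,600 + CHF 34,600 + CHF 9,600 + CHF 20,500 = CHF 196,300
  Less exemption CHF 61,000 → base CHF 135,300
  CHF 135,300 × 11% = CHF 14,883

Regular tax:
  CHF 25,000 × 12% = CHF 3,000
  CHF 106,600 × 24% = CHF 25,584
  → CHF 28,584

CHF 28,584 > CHF 14,883, so the regular tax governs.

CHF 28,584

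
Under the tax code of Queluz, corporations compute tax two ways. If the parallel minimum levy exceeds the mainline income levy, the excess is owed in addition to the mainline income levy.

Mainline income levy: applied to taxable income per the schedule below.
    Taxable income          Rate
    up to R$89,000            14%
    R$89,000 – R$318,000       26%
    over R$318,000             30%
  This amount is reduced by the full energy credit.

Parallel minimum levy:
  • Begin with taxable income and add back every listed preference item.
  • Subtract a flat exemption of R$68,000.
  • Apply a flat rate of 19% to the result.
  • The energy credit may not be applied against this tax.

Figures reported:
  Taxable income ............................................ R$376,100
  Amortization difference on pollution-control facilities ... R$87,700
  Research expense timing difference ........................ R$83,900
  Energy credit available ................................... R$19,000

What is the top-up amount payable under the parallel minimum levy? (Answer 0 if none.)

Parallel minimum levy:
  Adjusted income: R$376,100 + R$87,700 + R$83,900 = R$547,700
  Less exemption R$68,000 → base R$479,700
  R$479,700 × 19% = R$91,143

Mainline income levy:
  R$89,000 × 14% = R$12,460
  R$229,000 × 26% = R$59,540
  R$58,100 × 30% = R$17,430
  → R$89,430
  Less energy credit R$19,000 → R$70,430

Excess of parallel minimum levy over mainline income levy: R$91,143 − R$70,430 = R$20,713.

R$20,713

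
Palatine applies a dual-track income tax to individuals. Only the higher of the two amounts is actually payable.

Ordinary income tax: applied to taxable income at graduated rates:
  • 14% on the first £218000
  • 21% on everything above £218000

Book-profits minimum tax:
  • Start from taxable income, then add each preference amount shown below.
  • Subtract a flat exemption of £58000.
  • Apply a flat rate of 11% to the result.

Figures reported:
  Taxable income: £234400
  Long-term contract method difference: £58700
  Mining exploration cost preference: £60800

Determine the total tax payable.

Book-profits minimum tax:
  Adjusted income: £234400 + £58700 + £60800 = £353900
  Less exemption £58000 → base £295900
  £295900 × 11% = £32549

Ordinary income tax:
  £218000 × 14% = £30520
  £16400 × 21% = £3444
  → £33964

£33964 > £32549, so the ordinary income tax governs.

£33964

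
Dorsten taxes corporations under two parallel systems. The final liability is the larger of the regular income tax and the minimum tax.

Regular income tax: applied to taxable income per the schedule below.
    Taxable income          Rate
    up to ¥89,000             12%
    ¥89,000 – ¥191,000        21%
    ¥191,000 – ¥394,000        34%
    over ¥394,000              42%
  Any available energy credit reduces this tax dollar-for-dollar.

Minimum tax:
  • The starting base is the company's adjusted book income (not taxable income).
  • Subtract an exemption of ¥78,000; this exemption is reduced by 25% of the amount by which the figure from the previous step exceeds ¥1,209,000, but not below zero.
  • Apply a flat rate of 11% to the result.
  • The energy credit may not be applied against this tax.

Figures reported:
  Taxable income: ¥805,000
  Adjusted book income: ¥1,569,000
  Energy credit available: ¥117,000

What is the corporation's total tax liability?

Regular income tax:
  ¥89,000 × 12% = ¥10,680
  ¥102,000 × 21% = ¥21,420
  ¥203,000 × 34% = ¥69,020
  ¥411,000 × 42% = ¥172,620
  → ¥273,740
  Less energy credit ¥117,000 → ¥156,740

Minimum tax:
  Base (adjusted book income): ¥1,569,000
  Exemption: 25% × (¥1,569,000 − ¥1,209,000) = ¥90,000 ≥ ¥78,000, so the exemption is fully phased out
  Base: ¥1,569,000 − ¥0 = ¥1,569,000
  ¥1,569,000 × 11% = ¥172,590

¥172,590 > ¥156,740, so the minimum tax is the binding amount.

¥172,590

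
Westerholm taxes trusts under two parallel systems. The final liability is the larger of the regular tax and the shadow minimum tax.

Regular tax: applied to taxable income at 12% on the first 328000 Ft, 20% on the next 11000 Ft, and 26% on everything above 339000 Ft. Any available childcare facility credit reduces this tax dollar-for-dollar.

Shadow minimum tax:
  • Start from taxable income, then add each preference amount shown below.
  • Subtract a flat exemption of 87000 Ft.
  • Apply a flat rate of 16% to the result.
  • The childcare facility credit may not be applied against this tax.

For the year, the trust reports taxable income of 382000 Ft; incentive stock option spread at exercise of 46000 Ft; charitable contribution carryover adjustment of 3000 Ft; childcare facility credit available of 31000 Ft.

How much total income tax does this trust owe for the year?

Regular tax:
  328000 Ft × 12% = 39360 Ft
  11000 Ft × 20% = 2200 Ft
  43000 Ft × 26% = 11180 Ft
  → 52740 Ft
  Less childcare facility credit 31000 Ft → 21740 Ft

Shadow minimum tax:
  Adjusted income: 382000 Ft + 46000 Ft + 3000 Ft = 431000 Ft
  Less exemption 87000 Ft → base 344000 Ft
  344000 Ft × 16% = 55040 Ft

55040 Ft > 21740 Ft, so the shadow minimum tax is the binding amount.

55040 Ft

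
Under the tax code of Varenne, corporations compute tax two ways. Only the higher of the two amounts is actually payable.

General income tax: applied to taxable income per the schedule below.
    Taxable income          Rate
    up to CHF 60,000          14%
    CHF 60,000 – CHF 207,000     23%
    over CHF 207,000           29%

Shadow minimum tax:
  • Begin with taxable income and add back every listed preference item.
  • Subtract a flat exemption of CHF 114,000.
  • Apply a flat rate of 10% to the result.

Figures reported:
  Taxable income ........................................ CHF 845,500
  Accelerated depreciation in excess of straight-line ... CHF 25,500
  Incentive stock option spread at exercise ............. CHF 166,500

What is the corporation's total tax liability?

General income tax:
  CHF 60,000 × 14% = CHF 8,400
  CHF 147,000 × 23% = CHF 33,810
  CHF 638,500 × 29% = CHF 185,165
  → CHF 227,375

Shadow minimum tax:
  Adjusted income: CHF 845,500 + CHF 25,500 + CHF 166,500 = CHF 1,037,500
  Less exemption CHF 114,000 → base CHF 923,500
  CHF 923,500 × 10% = CHF 92,350

CHF 227,375 > CHF 92,350, so the general income tax governs.

CHF 227,375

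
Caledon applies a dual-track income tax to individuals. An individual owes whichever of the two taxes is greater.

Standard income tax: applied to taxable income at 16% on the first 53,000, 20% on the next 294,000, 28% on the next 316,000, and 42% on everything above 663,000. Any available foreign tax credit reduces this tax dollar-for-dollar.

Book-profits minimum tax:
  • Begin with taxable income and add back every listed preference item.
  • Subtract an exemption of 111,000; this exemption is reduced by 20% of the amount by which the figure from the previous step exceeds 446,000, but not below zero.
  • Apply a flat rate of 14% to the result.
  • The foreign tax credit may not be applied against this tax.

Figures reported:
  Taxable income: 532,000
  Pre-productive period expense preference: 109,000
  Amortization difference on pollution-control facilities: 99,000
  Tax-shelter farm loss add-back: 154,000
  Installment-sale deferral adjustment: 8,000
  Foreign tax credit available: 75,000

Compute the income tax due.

123,508

Standard income tax:
  53,000 × 16% = 8,480
  294,000 × 20% = 58,800
  185,000 × 28% = 51,800
  → 119,080
  Less foreign tax credit 75,000 → 44,080

Book-profits minimum tax:
  Adjusted income: 532,000 + 109,000 + 99,000 + 154,000 + 8,000 = 902,000
  Exemption: 111,000 − 20% × (902,000 − 446,000) = 111,000 − 91,200 = 19,800
  Base: 902,000 − 19,800 = 882,200
  882,200 × 14% = 123,508

123,508 > 44,080, so the book-profits minimum tax is the binding amount.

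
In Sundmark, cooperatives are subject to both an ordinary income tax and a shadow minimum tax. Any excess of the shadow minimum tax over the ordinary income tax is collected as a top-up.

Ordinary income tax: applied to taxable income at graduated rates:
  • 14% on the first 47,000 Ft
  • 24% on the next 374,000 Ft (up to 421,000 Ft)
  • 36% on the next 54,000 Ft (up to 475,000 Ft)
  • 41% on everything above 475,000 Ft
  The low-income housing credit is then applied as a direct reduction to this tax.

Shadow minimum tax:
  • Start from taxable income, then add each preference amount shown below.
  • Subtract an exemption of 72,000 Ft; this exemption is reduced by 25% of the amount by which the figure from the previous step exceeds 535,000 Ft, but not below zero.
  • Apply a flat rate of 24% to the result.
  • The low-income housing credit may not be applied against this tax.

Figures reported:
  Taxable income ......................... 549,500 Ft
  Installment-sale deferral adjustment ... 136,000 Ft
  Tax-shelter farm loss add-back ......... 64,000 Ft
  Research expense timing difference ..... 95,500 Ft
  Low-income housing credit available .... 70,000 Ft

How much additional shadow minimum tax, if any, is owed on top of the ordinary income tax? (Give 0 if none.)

Shadow minimum tax:
  Adjusted income: 549,500 Ft + 136,000 Ft + 64,000 Ft + 95,500 Ft = 845,000 Ft
  Exemption: 25% × (845,000 Ft − 535,000 Ft) = 77,500 Ft ≥ 72,000 Ft, so the exemption is fully phased out
  Base: 845,000 Ft − 0 Ft = 845,000 Ft
  845,000 Ft × 24% = 202,800 Ft

Ordinary income tax:
  47,000 Ft × 14% = 6,580 Ft
  374,000 Ft × 24% = 89,760 Ft
  54,000 Ft × 36% = 19,440 Ft
  74,500 Ft × 41% = 30,545 Ft
  → 146,325 Ft
  Less low-income housing credit 70,000 Ft → 76,325 Ft

Excess of shadow minimum tax over ordinary income tax: 202,800 Ft − 76,325 Ft = 126,475 Ft.

126,475 Ft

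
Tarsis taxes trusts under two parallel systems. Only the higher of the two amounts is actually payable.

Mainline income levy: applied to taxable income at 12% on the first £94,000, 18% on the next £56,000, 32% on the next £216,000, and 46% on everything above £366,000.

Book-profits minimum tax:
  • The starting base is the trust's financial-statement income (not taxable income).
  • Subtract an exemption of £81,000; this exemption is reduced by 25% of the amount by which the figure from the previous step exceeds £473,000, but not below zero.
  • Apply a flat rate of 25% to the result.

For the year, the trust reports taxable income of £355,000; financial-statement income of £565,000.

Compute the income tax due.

£126,750

Mainline income levy:
  £94,000 × 12% = £11,280
  £56,000 × 18% = £10,080
  £205,000 × 32% = £65,600
  → £86,960

Book-profits minimum tax:
  Base (financial-statement income): £565,000
  Exemption: £81,000 − 25% × (£565,000 − £473,000) = £81,000 − £23,000 = £58,000
  Base: £565,000 − £58,000 = £507,000
  £507,000 × 25% = £126,750

£126,750 > £86,960, so the book-profits minimum tax is the binding amount.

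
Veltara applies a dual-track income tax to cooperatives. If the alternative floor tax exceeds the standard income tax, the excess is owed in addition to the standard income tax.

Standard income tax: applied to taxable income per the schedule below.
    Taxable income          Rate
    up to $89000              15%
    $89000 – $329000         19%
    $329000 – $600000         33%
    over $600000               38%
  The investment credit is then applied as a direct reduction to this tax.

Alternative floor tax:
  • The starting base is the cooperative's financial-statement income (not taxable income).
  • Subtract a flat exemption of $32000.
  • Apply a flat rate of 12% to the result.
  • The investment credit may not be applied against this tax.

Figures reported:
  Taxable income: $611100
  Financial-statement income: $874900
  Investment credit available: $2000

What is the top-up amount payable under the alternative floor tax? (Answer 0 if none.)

$0

Alternative floor tax:
  Base (financial-statement income): $874900
  Less exemption $32000 → base $842900
  $842900 × 12% = $101148

Standard income tax:
  $89000 × 15% = $13350
  $240000 × 19% = $45600
  $271000 × 33% = $89430
  $11100 × 38% = $4218
  → $152598
  Less investment credit $2000 → $150598

$101148 ≤ $150598, so no add-on is due.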